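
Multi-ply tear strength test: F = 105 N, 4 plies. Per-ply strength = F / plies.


Formula: Per-ply strength = Total force / Number of plies
Per-ply = 105 N / 4
Per-ply = 26.25 N

26.25 N


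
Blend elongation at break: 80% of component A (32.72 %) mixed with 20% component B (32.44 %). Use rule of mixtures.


Formula: Blend property = (fraction_A * property_A) + (fraction_B * property_B)
Step 1: Contribution A = 80/100 * 32.72 % = 26.176 %
Step 2: Contribution B = 20/100 * 32.44 % = 6.488 %
Step 3: Blend elongation at break = 26.176 + 6.488 = 32.664 %

32.664 %


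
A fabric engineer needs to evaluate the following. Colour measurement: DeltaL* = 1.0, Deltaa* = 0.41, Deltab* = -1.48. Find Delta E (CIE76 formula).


Formula: Delta E = sqrt(dL*^2 + da*^2 + db*^2)
Step 1: dL*^2 = 1.0^2 = 1.0
Step 2: da*^2 = 0.41^2 = 0.1681
Step 3: db*^2 = (-1.48)^2 = 2.1904
Step 4: Sum = 1.0 + 0.1681 + 2.1904 = 3.3585
Step 5: Delta E = sqrt(3.3585) = 1.83

1.83 Delta E


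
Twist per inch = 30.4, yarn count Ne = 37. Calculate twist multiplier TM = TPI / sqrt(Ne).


Formula: TM = TPI / sqrt(Ne)
Step 1: sqrt(Ne) = sqrt(37) = 6.0828
Step 2: TM = 30.4 / 6.0828 = 5.00

5.00 TM


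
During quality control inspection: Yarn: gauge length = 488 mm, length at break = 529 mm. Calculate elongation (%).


Formula: Elongation (%) = ((L_break - L0) / L0) * 100
Step 1: Extension = 529 - 488 = 41 mm
Step 2: Elongation = (41 / 488) * 100
Step 3: Elongation = 0.084016 * 100 = 8.4016% ≈ 8.4%

8.4%


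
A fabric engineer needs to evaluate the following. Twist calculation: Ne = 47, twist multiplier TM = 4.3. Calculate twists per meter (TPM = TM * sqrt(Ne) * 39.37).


Formula: TPM = TM * sqrt(Ne) * 39.37
Step 1: sqrt(Ne) = sqrt(47) = 6.8557
Step 2: TM * sqrt(Ne) = 4.3 * 6.8557 = 29.4795
Step 3: TPM = 29.4795 * 39.37 = 1161 twists/m

1161 twists/m


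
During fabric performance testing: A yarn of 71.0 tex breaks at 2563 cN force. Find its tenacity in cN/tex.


Formula: Tenacity = Breaking force / Linear density
Tenacity = 2563 cN / 71.0 tex
Tenacity = 36.10 cN/tex

36.10 cN/tex


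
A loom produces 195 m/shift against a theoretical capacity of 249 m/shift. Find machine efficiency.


Formula: Efficiency% = (Actual output / Theoretical output) * 100
Efficiency% = (195 / 249) * 100
Efficiency% = 0.783133 * 100 = 78.3133% ≈ 78.3%

78.3%


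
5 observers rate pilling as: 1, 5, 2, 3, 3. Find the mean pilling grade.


Formula: Mean = sum / count
Sum = 1 + 5 + 2 + 3 + 3 = 14
Mean = 14 / 5 = 2.8

2.8


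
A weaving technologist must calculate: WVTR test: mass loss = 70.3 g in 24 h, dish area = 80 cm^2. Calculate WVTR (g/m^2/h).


Formula: WVTR = mass_loss / (area * time)
Step 1: Convert area: 80 cm^2 = 0.008 m^2
Step 2: WVTR = 70.3 g / (0.008 m^2 * 24 h)
Step 3: WVTR = 70.3 / 0.192 = 366.1 g/m^2/h

366.1 g/m^2/h


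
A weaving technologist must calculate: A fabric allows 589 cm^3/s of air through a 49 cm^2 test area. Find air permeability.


Formula: Air Permeability = Airflow / Test Area
AP = 589 cm^3/s / 49 cm^2
AP = 12.0 cm^3/s/cm^2

12.0 cm^3/s/cm^2


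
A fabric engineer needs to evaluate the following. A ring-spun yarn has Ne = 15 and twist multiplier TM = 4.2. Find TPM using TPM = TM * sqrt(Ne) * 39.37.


Formula: TPM = TM * sqrt(Ne) * 39.37
Step 1: sqrt(Ne) = sqrt(15) = 3.873
Step 2: TM * sqrt(Ne) = 4.2 * 3.873 = 16.2666
Step 3: TPM = 16.2666 * 39.37 = 640 twists/m

640 twists/m


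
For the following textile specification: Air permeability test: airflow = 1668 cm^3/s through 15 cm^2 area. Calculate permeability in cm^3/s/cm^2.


Formula: Air Permeability = Airflow / Test Area
AP = 1668 cm^3/s / 15 cm^2
AP = 111.2 cm^3/s/cm^2

111.2 cm^3/s/cm^2


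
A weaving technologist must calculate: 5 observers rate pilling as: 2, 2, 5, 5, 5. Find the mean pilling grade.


Formula: Mean = sum / count
Sum = 2 + 2 + 5 + 5 + 5 = 19
Mean = 19 / 5 = 3.8

3.8


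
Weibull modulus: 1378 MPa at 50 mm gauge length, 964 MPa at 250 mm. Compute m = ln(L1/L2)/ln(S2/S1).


Formula: m = ln(L1/L2) / ln(S2/S1)
Step 1: ln(L1/L2) = ln(50/250) = -1.60944
Step 2: S2/S1 = 964/1378 = 0.69956
Step 3: ln(S2/S1) = ln(0.69956) = -0.35730
Step 4: m = -1.60944 / -0.35730 = 4.50

4.50 (Weibull m)


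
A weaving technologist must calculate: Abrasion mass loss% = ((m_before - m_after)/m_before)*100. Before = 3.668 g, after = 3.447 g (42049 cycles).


Formula: Mass loss% = ((m_before - m_after) / m_before) * 100
Step 1: Mass loss = 3.668 - 3.447 = 0.221 g
Step 2: Ratio = 0.221 / 3.668 = 0.0602508
Step 3: Mass loss% = 0.0602508 * 100 = 6.02508% ≈ 6.03%

6.03%


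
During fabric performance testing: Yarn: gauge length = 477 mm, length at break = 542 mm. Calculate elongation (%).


Formula: Elongation (%) = ((L_break - L0) / L0) * 100
Step 1: Extension = 542 - 477 = 65 mm
Step 2: Elongation = (65 / 477) * 100
Step 3: Elongation = 0.136268 * 100 = 13.6268% ≈ 13.6%

13.6%


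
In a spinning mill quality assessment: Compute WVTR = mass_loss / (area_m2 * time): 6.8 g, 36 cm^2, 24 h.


Formula: WVTR = mass_loss / (area * time)
Step 1: Convert area: 36 cm^2 = 0.0036 m^2
Step 2: WVTR = 6.8 g / (0.0036 m^2 * 24 h)
Step 3: WVTR = 6.8 / 0.0864 = 78.7 g/m^2/h

78.7 g/m^2/h


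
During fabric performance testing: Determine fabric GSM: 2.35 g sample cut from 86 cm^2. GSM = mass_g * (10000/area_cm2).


Formula: GSM = mass_g / area_m2
Step 1: Convert area: 86 cm^2 = 86 / 10000 = 0.0086 m^2
Step 2: GSM = 2.35 g / 0.0086 m^2 = 273.3 g/m^2

273.3 g/m^2


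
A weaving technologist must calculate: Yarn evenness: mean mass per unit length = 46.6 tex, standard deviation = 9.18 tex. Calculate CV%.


Formula: CV% = (standard deviation / mean) * 100
Step 1: Ratio = 9.18 / 46.6 = 0.196996
Step 2: CV% = 0.196996 * 100 = 19.6996% ≈ 19.7%

19.7%


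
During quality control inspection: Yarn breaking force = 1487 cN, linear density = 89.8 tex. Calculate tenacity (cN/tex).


Formula: Tenacity = Breaking force / Linear density
Tenacity = 1487 cN / 89.8 tex
Tenacity = 16.56 cN/tex

16.56 cN/tex


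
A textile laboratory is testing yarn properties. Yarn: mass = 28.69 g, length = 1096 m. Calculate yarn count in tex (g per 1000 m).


Formula: Tex = (mass_g / length_m) * 1000
Substituting: Tex = (28.69 / 1096) * 1000
Intermediate: 28.69 / 1096 = 0.02617701 g/m
Tex = 0.02617701 * 1000 = 26.18 tex

26.18 tex


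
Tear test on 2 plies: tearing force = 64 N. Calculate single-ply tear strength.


Formula: Per-ply strength = Total force / Number of plies
Per-ply = 64 N / 2
Per-ply = 32 N

32 N


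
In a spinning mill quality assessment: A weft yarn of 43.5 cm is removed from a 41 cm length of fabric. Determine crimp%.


Formula: Crimp% = ((L_yarn - L_fabric) / L_fabric) * 100
Step 1: Extension = 43.5 - 41 = 2.5 cm
Step 2: Crimp% = (2.5 / 41) * 100
Step 3: Crimp% = 0.060976 * 100 = 6.0976% ≈ 6.1%

6.1%


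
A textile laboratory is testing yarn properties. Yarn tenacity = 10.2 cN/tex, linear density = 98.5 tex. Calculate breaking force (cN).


Formula: Breaking force = Tenacity * Linear density
F = 10.2 cN/tex * 98.5 tex
F = 1004.70 cN

1004.70 cN


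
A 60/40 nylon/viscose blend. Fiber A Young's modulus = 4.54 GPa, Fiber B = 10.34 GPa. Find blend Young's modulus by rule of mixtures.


Formula: Blend property = (fraction_A * property_A) + (fraction_B * property_B)
Step 1: Contribution A = 60/100 * 4.54 GPa = 2.724 GPa
Step 2: Contribution B = 40/100 * 10.34 GPa = 4.136 GPa
Step 3: Blend Young's modulus = 2.724 + 4.136 = 6.86 GPa

6.86 GPa


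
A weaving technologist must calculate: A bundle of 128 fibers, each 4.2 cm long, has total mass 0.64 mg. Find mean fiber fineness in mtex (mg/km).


Formula: fineness (mtex) = mass (mg) / total length (km) = (mass_mg / total_length_m) * 1000
Step 1: Convert fiber length: 4.2 cm = 0.042 m
Step 2: Total fiber length = 128 * 0.042 = 5.376 m
Step 3: Linear density = 0.64 mg / 5.376 m = 0.1190 mg/m
Step 4: fineness = 0.1190 * 1000 = 119.0 mtex

119.0 mtex


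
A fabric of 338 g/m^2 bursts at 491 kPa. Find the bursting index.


Formula: Bursting Index = Bursting Strength / Fabric GSM
BI = 491 kPa / 338 g/m^2
BI = 1.453 kPa/(g/m^2)

1.453 kPa/(g/m^2)


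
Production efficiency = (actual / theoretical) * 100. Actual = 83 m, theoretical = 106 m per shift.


Formula: Efficiency% = (Actual output / Theoretical output) * 100
Efficiency% = (83 / 106) * 100
Efficiency% = 0.783019 * 100 = 78.3019% ≈ 78.3%

78.3%


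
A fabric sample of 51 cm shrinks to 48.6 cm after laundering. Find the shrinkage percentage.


Formula: Shrinkage% = ((L_before - L_after) / L_before) * 100
Step 1: Shrinkage = 51 - 48.6 = 2.4 cm
Step 2: Shrinkage% = (2.4 / 51) * 100
Step 3: Shrinkage% = 0.047059 * 100 = 4.7059% ≈ 4.7%

4.7%


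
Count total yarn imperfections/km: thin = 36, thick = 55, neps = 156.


Formula: Total = thin places + thick places + neps
Total = 36 + 55 + 156
Total = 247 imperfections/km

247 imperfections/km


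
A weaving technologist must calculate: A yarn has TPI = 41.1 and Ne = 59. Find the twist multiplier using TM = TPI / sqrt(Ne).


Formula: TM = TPI / sqrt(Ne)
Step 1: sqrt(Ne) = sqrt(59) = 7.6811
Step 2: TM = 41.1 / 7.6811 = 5.35

5.35 TM


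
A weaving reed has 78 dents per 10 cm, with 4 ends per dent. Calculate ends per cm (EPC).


Formula: EPC = (dents per 10 cm * ends per dent) / 10
Step 1: Total ends per 10 cm = 78 * 4 = 312
Step 2: EPC = 312 / 10 = 31.2 ends/cm

31.2 ends/cm


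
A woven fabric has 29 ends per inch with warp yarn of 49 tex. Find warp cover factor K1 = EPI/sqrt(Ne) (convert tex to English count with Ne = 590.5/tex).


Formula: K1 = EPI / sqrt(Ne), with Ne = 590.5 / tex_warp
Step 1: Ne = 590.5 / 49 = 12.051
Step 2: sqrt(Ne) = sqrt(12.051) = 3.4715
Step 3: K1 = 29 / 3.4715 = 8.4

8.4


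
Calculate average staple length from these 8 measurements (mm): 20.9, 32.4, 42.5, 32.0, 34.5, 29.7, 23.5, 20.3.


Formula: Mean = sum of lengths / count
Sum = 20.9 + 32.4 + 42.5 + 32.0 + 34.5 + 29.7 + 23.5 + 20.3
Sum = 235.8 mm
Mean = 235.8 / 8 = 29.48 mm

29.48 mm


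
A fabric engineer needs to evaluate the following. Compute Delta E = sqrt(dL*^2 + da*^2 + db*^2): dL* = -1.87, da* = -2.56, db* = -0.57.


Formula: Delta E = sqrt(dL*^2 + da*^2 + db*^2)
Step 1: dL*^2 = (-1.87)^2 = 3.4969
Step 2: da*^2 = (-2.56)^2 = 6.5536
Step 3: db*^2 = (-0.57)^2 = 0.3249
Step 4: Sum = 3.4969 + 6.5536 + 0.3249 = 10.3754
Step 5: Delta E = sqrt(10.3754) = 3.22

3.22 Delta E


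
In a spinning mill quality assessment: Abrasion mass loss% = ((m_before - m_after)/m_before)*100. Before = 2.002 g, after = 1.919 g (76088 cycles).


Formula: Mass loss% = ((m_before - m_after) / m_before) * 100
Step 1: Mass loss = 2.002 - 1.919 = 0.083 g
Step 2: Ratio = 0.083 / 2.002 = 0.0414585
Step 3: Mass loss% = 0.0414585 * 100 = 4.14585% ≈ 4.15%

4.15%


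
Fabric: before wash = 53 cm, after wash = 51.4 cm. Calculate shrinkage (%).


Formula: Shrinkage% = ((L_before - L_after) / L_before) * 100
Step 1: Shrinkage = 53 - 51.4 = 1.6 cm
Step 2: Shrinkage% = (1.6 / 53) * 100
Step 3: Shrinkage% = 0.030189 * 100 = 3.0189% ≈ 3.0%

3.0%


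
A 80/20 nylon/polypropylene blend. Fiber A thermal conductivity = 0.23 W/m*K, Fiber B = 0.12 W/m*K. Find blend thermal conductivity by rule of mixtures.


Formula: Blend property = (fraction_A * property_A) + (fraction_B * property_B)
Step 1: Contribution A = 80/100 * 0.23 W/m*K = 0.184 W/m*K
Step 2: Contribution B = 20/100 * 0.12 W/m*K = 0.024 W/m*K
Step 3: Blend thermal conductivity = 0.184 + 0.024 = 0.208 W/m*K

0.208 W/m*K


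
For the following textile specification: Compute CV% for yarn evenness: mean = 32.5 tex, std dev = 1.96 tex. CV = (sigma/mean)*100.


Formula: CV% = (standard deviation / mean) * 100
Step 1: Ratio = 1.96 / 32.5 = 0.060308
Step 2: CV% = 0.060308 * 100 = 6.0308% ≈ 6.0%

6.0%


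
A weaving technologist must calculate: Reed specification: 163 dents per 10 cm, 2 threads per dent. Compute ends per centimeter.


Formula: EPC = (dents per 10 cm * ends per dent) / 10
Step 1: Total ends per 10 cm = 163 * 2 = 326
Step 2: EPC = 326 / 10 = 32.6 ends/cm

32.6 ends/cm


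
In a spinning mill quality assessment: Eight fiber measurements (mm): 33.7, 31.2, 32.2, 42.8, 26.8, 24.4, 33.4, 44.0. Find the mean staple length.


Formula: Mean = sum of lengths / count
Sum = 33.7 + 31.2 + 32.2 + 42.8 + 26.8 + 24.4 + 33.4 + 44.0
Sum = 268.5 mm
Mean = 268.5 / 8 = 33.56 mm

33.56 mm


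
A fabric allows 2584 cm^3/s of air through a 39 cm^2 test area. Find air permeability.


Formula: Air Permeability = Airflow / Test Area
AP = 2584 cm^3/s / 39 cm^2
AP = 66.3 cm^3/s/cm^2

66.3 cm^3/s/cm^2


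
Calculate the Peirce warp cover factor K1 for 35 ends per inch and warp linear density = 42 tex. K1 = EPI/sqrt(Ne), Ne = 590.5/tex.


Formula: K1 = EPI / sqrt(Ne), with Ne = 590.5 / tex_warp
Step 1: Ne = 590.5 / 42 = 14.06
Step 2: sqrt(Ne) = sqrt(14.06) = 3.7497
Step 3: K1 = 35 / 3.7497 = 9.3

9.3


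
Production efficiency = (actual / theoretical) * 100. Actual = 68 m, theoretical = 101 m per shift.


Formula: Efficiency% = (Actual output / Theoretical output) * 100
Efficiency% = (68 / 101) * 100
Efficiency% = 0.673267 * 100 = 67.3267% ≈ 67.3%

67.3%


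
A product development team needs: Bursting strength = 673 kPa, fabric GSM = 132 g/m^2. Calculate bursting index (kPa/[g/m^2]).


Formula: Bursting Index = Bursting Strength / Fabric GSM
BI = 673 kPa / 132 g/m^2
BI = 5.098 kPa/(g/m^2)

5.098 kPa/(g/m^2)


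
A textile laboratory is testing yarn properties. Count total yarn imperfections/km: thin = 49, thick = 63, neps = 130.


Formula: Total = thin places + thick places + neps
Total = 49 + 63 + 130
Total = 242 imperfections/km

242 imperfections/km


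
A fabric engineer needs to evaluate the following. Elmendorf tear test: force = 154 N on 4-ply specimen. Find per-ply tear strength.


Formula: Per-ply strength = Total force / Number of plies
Per-ply = 154 N / 4
Per-ply = 38.5 N

38.5 N


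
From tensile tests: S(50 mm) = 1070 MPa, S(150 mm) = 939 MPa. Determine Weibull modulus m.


Formula: m = ln(L1/L2) / ln(S2/S1)
Step 1: ln(L1/L2) = ln(50/150) = -1.09861
Step 2: S2/S1 = 939/1070 = 0.87757
Step 3: ln(S2/S1) = ln(0.87757) = -0.13060
Step 4: m = -1.09861 / -0.13060 = 8.41

8.41 (Weibull m)


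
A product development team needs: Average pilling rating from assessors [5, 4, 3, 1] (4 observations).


Formula: Mean = sum / count
Sum = 5 + 4 + 3 + 1 = 13
Mean = 13 / 4 = 3.3

3.3


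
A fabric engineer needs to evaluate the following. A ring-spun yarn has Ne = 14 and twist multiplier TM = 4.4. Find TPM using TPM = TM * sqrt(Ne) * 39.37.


Formula: TPM = TM * sqrt(Ne) * 39.37
Step 1: sqrt(Ne) = sqrt(14) = 3.7417
Step 2: TM * sqrt(Ne) = 4.4 * 3.7417 = 16.4635
Step 3: TPM = 16.4635 * 39.37 = 648 twists/m

648 twists/m


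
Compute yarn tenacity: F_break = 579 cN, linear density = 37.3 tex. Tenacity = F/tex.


Formula: Tenacity = Breaking force / Linear density
Tenacity = 579 cN / 37.3 tex
Tenacity = 15.52 cN/tex

15.52 cN/tex


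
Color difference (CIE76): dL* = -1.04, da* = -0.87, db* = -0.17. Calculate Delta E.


Formula: Delta E = sqrt(dL*^2 + da*^2 + db*^2)
Step 1: dL*^2 = (-1.04)^2 = 1.0816
Step 2: da*^2 = (-0.87)^2 = 0.7569
Step 3: db*^2 = (-0.17)^2 = 0.0289
Step 4: Sum = 1.0816 + 0.7569 + 0.0289 = 1.8674
Step 5: Delta E = sqrt(1.8674) = 1.37

1.37 Delta E


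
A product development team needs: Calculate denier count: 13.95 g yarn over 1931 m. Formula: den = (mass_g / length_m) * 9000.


Formula: den = (mass_g / length_m) * 9000
Substituting: den = (13.95 / 1931) * 9000
Intermediate: 13.95 / 1931 = 0.00722424 g/m
den = 0.00722424 * 9000 = 65.0 denier

65.0 denier


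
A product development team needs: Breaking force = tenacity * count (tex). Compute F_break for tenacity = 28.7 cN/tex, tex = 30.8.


Formula: Breaking force = Tenacity * Linear density
F = 28.7 cN/tex * 30.8 tex
F = 883.96 cN

883.96 cN


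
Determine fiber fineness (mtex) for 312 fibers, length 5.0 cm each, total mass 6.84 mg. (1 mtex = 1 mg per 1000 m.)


Formula: fineness (mtex) = mass (mg) / total length (km) = (mass_mg / total_length_m) * 1000
Step 1: Convert fiber length: 5.0 cm = 0.05 m
Step 2: Total fiber length = 312 * 0.05 = 15.6 m
Step 3: Linear density = 6.84 mg / 15.6 m = 0.4385 mg/m
Step 4: fineness = 0.4385 * 1000 = 438.5 mtex

438.5 mtex


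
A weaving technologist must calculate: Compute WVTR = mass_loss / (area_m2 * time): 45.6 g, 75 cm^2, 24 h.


Formula: WVTR = mass_loss / (area * time)
Step 1: Convert area: 75 cm^2 = 0.0075 m^2
Step 2: WVTR = 45.6 g / (0.0075 m^2 * 24 h)
Step 3: WVTR = 45.6 / 0.18 = 253.3 g/m^2/h

253.3 g/m^2/h


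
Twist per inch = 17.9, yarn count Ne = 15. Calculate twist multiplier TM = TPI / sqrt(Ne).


Formula: TM = TPI / sqrt(Ne)
Step 1: sqrt(Ne) = sqrt(15) = 3.873
Step 2: TM = 17.9 / 3.873 = 4.62

4.62 TM


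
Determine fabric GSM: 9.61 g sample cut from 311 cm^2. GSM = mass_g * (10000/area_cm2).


Formula: GSM = mass_g / area_m2
Step 1: Convert area: 311 cm^2 = 311 / 10000 = 0.0311 m^2
Step 2: GSM = 9.61 g / 0.0311 m^2 = 309.0 g/m^2

309.0 g/m^2


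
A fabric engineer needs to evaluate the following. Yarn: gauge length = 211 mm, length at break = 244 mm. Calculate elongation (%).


Formula: Elongation (%) = ((L_break - L0) / L0) * 100
Step 1: Extension = 244 - 211 = 33 mm
Step 2: Elongation = (33 / 211) * 100
Step 3: Elongation = 0.156398 * 100 = 15.6398% ≈ 15.6%

15.6%


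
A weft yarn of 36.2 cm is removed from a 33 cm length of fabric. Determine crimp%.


Formula: Crimp% = ((L_yarn - L_fabric) / L_fabric) * 100
Step 1: Extension = 36.2 - 33 = 3.2 cm
Step 2: Crimp% = (3.2 / 33) * 100
Step 3: Crimp% = 0.09697 * 100 = 9.697% ≈ 9.7%

9.7%


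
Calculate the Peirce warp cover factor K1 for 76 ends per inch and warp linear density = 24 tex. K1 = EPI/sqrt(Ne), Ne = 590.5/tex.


Formula: K1 = EPI / sqrt(Ne), with Ne = 590.5 / tex_warp
Step 1: Ne = 590.5 / 24 = 24.604
Step 2: sqrt(Ne) = sqrt(24.604) = 4.9602
Step 3: K1 = 76 / 4.9602 = 15.3

15.3


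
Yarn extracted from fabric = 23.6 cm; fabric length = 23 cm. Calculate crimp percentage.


Formula: Crimp% = ((L_yarn - L_fabric) / L_fabric) * 100
Step 1: Extension = 23.6 - 23 = 0.6 cm
Step 2: Crimp% = (0.6 / 23) * 100
Step 3: Crimp% = 0.026087 * 100 = 2.6087% ≈ 2.6%

2.6%


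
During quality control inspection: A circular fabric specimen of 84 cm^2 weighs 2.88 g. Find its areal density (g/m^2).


Formula: GSM = mass_g / area_m2
Step 1: Convert area: 84 cm^2 = 84 / 10000 = 0.0084 m^2
Step 2: GSM = 2.88 g / 0.0084 m^2 = 342.9 g/m^2

342.9 g/m^2


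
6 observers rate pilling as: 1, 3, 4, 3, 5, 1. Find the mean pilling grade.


Formula: Mean = sum / count
Sum = 1 + 3 + 4 + 3 + 5 + 1 = 17
Mean = 17 / 6 = 2.8

2.8


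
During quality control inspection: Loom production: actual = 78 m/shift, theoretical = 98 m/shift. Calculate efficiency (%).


Formula: Efficiency% = (Actual output / Theoretical output) * 100
Efficiency% = (78 / 98) * 100
Efficiency% = 0.795918 * 100 = 79.5918% ≈ 79.6%

79.6%


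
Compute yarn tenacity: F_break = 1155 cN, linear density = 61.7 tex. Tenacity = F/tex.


Formula: Tenacity = Breaking force / Linear density
Tenacity = 1155 cN / 61.7 tex
Tenacity = 18.72 cN/tex

18.72 cN/tex


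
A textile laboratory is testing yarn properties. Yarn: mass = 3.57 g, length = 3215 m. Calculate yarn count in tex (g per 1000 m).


Formula: Tex = (mass_g / length_m) * 1000
Substituting: Tex = (3.57 / 3215) * 1000
Intermediate: 3.57 / 3215 = 0.00111042 g/m
Tex = 0.00111042 * 1000 = 1.11 tex

1.11 tex


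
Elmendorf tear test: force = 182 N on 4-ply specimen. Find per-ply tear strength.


Formula: Per-ply strength = Total force / Number of plies
Per-ply = 182 N / 4
Per-ply = 45.5 N

45.5 N


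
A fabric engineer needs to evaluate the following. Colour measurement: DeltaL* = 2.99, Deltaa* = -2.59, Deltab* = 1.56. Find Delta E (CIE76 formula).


Formula: Delta E = sqrt(dL*^2 + da*^2 + db*^2)
Step 1: dL*^2 = 2.99^2 = 8.9401
Step 2: da*^2 = (-2.59)^2 = 6.7081
Step 3: db*^2 = 1.56^2 = 2.4336
Step 4: Sum = 8.9401 + 6.7081 + 2.4336 = 18.0818
Step 5: Delta E = sqrt(18.0818) = 4.25

4.25 Delta E


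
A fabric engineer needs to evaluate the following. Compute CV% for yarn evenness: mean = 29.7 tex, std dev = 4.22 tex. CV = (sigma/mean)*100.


Formula: CV% = (standard deviation / mean) * 100
Step 1: Ratio = 4.22 / 29.7 = 0.142088
Step 2: CV% = 0.142088 * 100 = 14.2088% ≈ 14.2%

14.2%


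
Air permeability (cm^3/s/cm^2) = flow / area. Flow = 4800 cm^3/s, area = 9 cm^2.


Formula: Air Permeability = Airflow / Test Area
AP = 4800 cm^3/s / 9 cm^2
AP = 533.3 cm^3/s/cm^2

533.3 cm^3/s/cm^2


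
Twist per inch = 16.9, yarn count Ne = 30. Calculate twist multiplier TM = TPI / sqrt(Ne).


Formula: TM = TPI / sqrt(Ne)
Step 1: sqrt(Ne) = sqrt(30) = 5.4772
Step 2: TM = 16.9 / 5.4772 = 3.09

3.09 TM


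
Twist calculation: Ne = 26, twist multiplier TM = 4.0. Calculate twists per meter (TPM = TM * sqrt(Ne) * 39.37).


Formula: TPM = TM * sqrt(Ne) * 39.37
Step 1: sqrt(Ne) = sqrt(26) = 5.099
Step 2: TM * sqrt(Ne) = 4.0 * 5.099 = 20.396
Step 3: TPM = 20.396 * 39.37 = 803 twists/m

803 twists/m


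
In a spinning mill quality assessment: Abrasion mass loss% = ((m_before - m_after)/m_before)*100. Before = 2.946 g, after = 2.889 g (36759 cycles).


Formula: Mass loss% = ((m_before - m_after) / m_before) * 100
Step 1: Mass loss = 2.946 - 2.889 = 0.057 g
Step 2: Ratio = 0.057 / 2.946 = 0.0193483
Step 3: Mass loss% = 0.0193483 * 100 = 1.93483% ≈ 1.93%

1.93%


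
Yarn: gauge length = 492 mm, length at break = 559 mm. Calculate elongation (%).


Formula: Elongation (%) = ((L_break - L0) / L0) * 100
Step 1: Extension = 559 - 492 = 67 mm
Step 2: Elongation = (67 / 492) * 100
Step 3: Elongation = 0.136179 * 100 = 13.6179% ≈ 13.6%

13.6%


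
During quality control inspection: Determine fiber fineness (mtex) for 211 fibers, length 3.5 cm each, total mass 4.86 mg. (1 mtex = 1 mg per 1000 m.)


Formula: fineness (mtex) = mass (mg) / total length (km) = (mass_mg / total_length_m) * 1000
Step 1: Convert fiber length: 3.5 cm = 0.035 m
Step 2: Total fiber length = 211 * 0.035 = 7.385 m
Step 3: Linear density = 4.86 mg / 7.385 m = 0.6581 mg/m
Step 4: fineness = 0.6581 * 1000 = 658.1 mtex

658.1 mtex


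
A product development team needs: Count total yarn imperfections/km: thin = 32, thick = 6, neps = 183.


Formula: Total = thin places + thick places + neps
Total = 32 + 6 + 183
Total = 221 imperfections/km

221 imperfections/km


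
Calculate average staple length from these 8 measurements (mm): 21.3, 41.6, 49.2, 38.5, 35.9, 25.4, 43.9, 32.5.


Formula: Mean = sum of lengths / count
Sum = 21.3 + 41.6 + 49.2 + 38.5 + 35.9 + 25.4 + 43.9 + 32.5
Sum = 288.3 mm
Mean = 288.3 / 8 = 36.04 mm

36.04 mm


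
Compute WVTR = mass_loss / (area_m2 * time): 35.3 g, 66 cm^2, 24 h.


Formula: WVTR = mass_loss / (area * time)
Step 1: Convert area: 66 cm^2 = 0.0066 m^2
Step 2: WVTR = 35.3 g / (0.0066 m^2 * 24 h)
Step 3: WVTR = 35.3 / 0.1584 = 222.9 g/m^2/h

222.9 g/m^2/h


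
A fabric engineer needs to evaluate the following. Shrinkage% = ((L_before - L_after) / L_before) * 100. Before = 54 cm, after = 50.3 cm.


Formula: Shrinkage% = ((L_before - L_after) / L_before) * 100
Step 1: Shrinkage = 54 - 50.3 = 3.7 cm
Step 2: Shrinkage% = (3.7 / 54) * 100
Step 3: Shrinkage% = 0.068519 * 100 = 6.8519% ≈ 6.9%

6.9%


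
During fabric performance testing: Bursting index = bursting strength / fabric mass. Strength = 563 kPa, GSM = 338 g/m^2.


Formula: Bursting Index = Bursting Strength / Fabric GSM
BI = 563 kPa / 338 g/m^2
BI = 1.666 kPa/(g/m^2)

1.666 kPa/(g/m^2)


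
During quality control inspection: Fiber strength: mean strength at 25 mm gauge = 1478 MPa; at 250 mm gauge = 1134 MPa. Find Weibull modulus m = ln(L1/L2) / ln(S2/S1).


Formula: m = ln(L1/L2) / ln(S2/S1)
Step 1: ln(L1/L2) = ln(25/250) = -2.30259
Step 2: S2/S1 = 1134/1478 = 0.76725
Step 3: ln(S2/S1) = ln(0.76725) = -0.26494
Step 4: m = -2.30259 / -0.26494 = 8.69

8.69 (Weibull m)


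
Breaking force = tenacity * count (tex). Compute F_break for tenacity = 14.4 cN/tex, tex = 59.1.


Formula: Breaking force = Tenacity * Linear density
F = 14.4 cN/tex * 59.1 tex
F = 851.04 cN

851.04 cN


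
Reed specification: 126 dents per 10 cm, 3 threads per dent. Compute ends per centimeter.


Formula: EPC = (dents per 10 cm * ends per dent) / 10
Step 1: Total ends per 10 cm = 126 * 3 = 378
Step 2: EPC = 378 / 10 = 37.8 ends/cm

37.8 ends/cm


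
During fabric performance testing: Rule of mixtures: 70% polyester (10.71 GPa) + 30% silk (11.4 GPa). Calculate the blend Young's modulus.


Formula: Blend property = (fraction_A * property_A) + (fraction_B * property_B)
Step 1: Contribution A = 70/100 * 10.71 GPa = 7.497 GPa
Step 2: Contribution B = 30/100 * 11.4 GPa = 3.42 GPa
Step 3: Blend Young's modulus = 7.497 + 3.42 = 10.917 GPa

10.917 GPa


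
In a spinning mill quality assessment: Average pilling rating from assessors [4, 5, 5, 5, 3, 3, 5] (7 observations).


Formula: Mean = sum / count
Sum = 4 + 5 + 5 + 5 + 3 + 3 + 5 = 30
Mean = 30 / 7 = 4.3

4.3


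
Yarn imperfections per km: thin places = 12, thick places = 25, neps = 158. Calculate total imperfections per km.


Formula: Total = thin places + thick places + neps
Total = 12 + 25 + 158
Total = 195 imperfections/km

195 imperfections/km


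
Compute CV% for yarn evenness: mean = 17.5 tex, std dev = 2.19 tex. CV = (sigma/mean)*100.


Formula: CV% = (standard deviation / mean) * 100
Step 1: Ratio = 2.19 / 17.5 = 0.125143
Step 2: CV% = 0.125143 * 100 = 12.5143% ≈ 12.5%

12.5%


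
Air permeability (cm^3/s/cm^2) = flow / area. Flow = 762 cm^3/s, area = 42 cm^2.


Formula: Air Permeability = Airflow / Test Area
AP = 762 cm^3/s / 42 cm^2
AP = 18.1 cm^3/s/cm^2

18.1 cm^3/s/cm^2


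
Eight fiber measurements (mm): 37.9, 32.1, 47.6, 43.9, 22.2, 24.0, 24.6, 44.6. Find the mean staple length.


Formula: Mean = sum of lengths / count
Sum = 37.9 + 32.1 + 47.6 + 43.9 + 22.2 + 24.0 + 24.6 + 44.6
Sum = 276.9 mm
Mean = 276.9 / 8 = 34.61 mm

34.61 mm


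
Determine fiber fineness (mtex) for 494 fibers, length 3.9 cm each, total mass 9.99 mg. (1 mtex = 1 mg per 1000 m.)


Formula: fineness (mtex) = mass (mg) / total length (km) = (mass_mg / total_length_m) * 1000
Step 1: Convert fiber length: 3.9 cm = 0.039 m
Step 2: Total fiber length = 494 * 0.039 = 19.266 m
Step 3: Linear density = 9.99 mg / 19.266 m = 0.5185 mg/m
Step 4: fineness = 0.5185 * 1000 = 518.5 mtex

518.5 mtex


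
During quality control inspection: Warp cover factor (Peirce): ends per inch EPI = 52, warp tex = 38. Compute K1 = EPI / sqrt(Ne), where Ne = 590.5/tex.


Formula: K1 = EPI / sqrt(Ne), with Ne = 590.5 / tex_warp
Step 1: Ne = 590.5 / 38 = 15.539
Step 2: sqrt(Ne) = sqrt(15.539) = 3.942
Step 3: K1 = 52 / 3.942 = 13.2

13.2


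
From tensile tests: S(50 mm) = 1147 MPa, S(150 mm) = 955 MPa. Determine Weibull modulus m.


Formula: m = ln(L1/L2) / ln(S2/S1)
Step 1: ln(L1/L2) = ln(50/150) = -1.09861
Step 2: S2/S1 = 955/1147 = 0.83261
Step 3: ln(S2/S1) = ln(0.83261) = -0.18319
Step 4: m = -1.09861 / -0.18319 = 6.00

6.00 (Weibull m)


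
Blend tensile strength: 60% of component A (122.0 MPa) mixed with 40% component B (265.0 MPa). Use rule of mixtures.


Formula: Blend property = (fraction_A * property_A) + (fraction_B * property_B)
Step 1: Contribution A = 60/100 * 122.0 MPa = 73.2 MPa
Step 2: Contribution B = 40/100 * 265.0 MPa = 106.0 MPa
Step 3: Blend tensile strength = 73.2 + 106.0 = 179.2 MPa

179.2 MPa


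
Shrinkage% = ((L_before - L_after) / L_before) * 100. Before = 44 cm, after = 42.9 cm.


Formula: Shrinkage% = ((L_before - L_after) / L_before) * 100
Step 1: Shrinkage = 44 - 42.9 = 1.1 cm
Step 2: Shrinkage% = (1.1 / 44) * 100
Step 3: Shrinkage% = 0.025 * 100 = 2.5%

2.5%


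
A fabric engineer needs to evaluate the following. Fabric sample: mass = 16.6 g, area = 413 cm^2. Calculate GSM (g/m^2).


Formula: GSM = mass_g / area_m2
Step 1: Convert area: 413 cm^2 = 413 / 10000 = 0.0413 m^2
Step 2: GSM = 16.6 g / 0.0413 m^2 = 401.9 g/m^2

401.9 g/m^2


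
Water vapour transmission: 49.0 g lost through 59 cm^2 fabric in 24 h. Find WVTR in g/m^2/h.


Formula: WVTR = mass_loss / (area * time)
Step 1: Convert area: 59 cm^2 = 0.0059 m^2
Step 2: WVTR = 49.0 g / (0.0059 m^2 * 24 h)
Step 3: WVTR = 49.0 / 0.1416 = 346.0 g/m^2/h

346.0 g/m^2/h


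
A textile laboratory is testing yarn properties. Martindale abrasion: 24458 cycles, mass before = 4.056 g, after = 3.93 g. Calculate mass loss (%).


Formula: Mass loss% = ((m_before - m_after) / m_before) * 100
Step 1: Mass loss = 4.056 - 3.93 = 0.126 g
Step 2: Ratio = 0.126 / 4.056 = 0.0310651
Step 3: Mass loss% = 0.0310651 * 100 = 3.10651% ≈ 3.11%

3.11%


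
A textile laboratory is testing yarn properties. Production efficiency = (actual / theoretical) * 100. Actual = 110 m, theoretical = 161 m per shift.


Formula: Efficiency% = (Actual output / Theoretical output) * 100
Efficiency% = (110 / 161) * 100
Efficiency% = 0.68323 * 100 = 68.323% ≈ 68.3%

68.3%


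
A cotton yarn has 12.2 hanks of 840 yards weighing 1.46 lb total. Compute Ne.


Formula: Ne = hanks / mass_lb
Substituting: Ne = 12.2 / 1.46
Ne = 8.4

8.4 Ne


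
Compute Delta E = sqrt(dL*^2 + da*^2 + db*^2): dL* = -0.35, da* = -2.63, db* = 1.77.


Formula: Delta E = sqrt(dL*^2 + da*^2 + db*^2)
Step 1: dL*^2 = (-0.35)^2 = 0.1225
Step 2: da*^2 = (-2.63)^2 = 6.9169
Step 3: db*^2 = 1.77^2 = 3.1329
Step 4: Sum = 0.1225 + 6.9169 + 3.1329 = 10.1723
Step 5: Delta E = sqrt(10.1723) = 3.19

3.19 Delta E


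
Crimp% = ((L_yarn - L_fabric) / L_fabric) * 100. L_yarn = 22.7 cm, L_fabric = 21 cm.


Formula: Crimp% = ((L_yarn - L_fabric) / L_fabric) * 100
Step 1: Extension = 22.7 - 21 = 1.7 cm
Step 2: Crimp% = (1.7 / 21) * 100
Step 3: Crimp% = 0.080952 * 100 = 8.0952% ≈ 8.1%

8.1%


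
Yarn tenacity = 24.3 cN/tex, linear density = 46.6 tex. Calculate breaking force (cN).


Formula: Breaking force = Tenacity * Linear density
F = 24.3 cN/tex * 46.6 tex
F = 1132.38 cN

1132.38 cN


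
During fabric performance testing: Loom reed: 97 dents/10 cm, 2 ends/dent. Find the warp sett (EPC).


Formula: EPC = (dents per 10 cm * ends per dent) / 10
Step 1: Total ends per 10 cm = 97 * 2 = 194
Step 2: EPC = 194 / 10 = 19.4 ends/cm

19.4 ends/cm


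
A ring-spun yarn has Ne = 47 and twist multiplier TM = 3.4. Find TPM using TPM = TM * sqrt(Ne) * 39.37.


Formula: TPM = TM * sqrt(Ne) * 39.37
Step 1: sqrt(Ne) = sqrt(47) = 6.8557
Step 2: TM * sqrt(Ne) = 3.4 * 6.8557 = 23.3094
Step 3: TPM = 23.3094 * 39.37 = 918 twists/m

918 twists/m


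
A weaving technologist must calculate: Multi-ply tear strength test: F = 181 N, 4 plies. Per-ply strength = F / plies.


Formula: Per-ply strength = Total force / Number of plies
Per-ply = 181 N / 4
Per-ply = 45.25 N

45.25 N


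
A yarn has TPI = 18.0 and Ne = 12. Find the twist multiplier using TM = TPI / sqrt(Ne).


Formula: TM = TPI / sqrt(Ne)
Step 1: sqrt(Ne) = sqrt(12) = 3.4641
Step 2: TM = 18.0 / 3.4641 = 5.20

5.20 TM


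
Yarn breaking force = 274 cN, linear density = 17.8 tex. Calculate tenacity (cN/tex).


Formula: Tenacity = Breaking force / Linear density
Tenacity = 274 cN / 17.8 tex
Tenacity = 15.39 cN/tex

15.39 cN/tex


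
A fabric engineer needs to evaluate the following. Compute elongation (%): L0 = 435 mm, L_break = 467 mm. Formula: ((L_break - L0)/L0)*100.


Formula: Elongation (%) = ((L_break - L0) / L0) * 100
Step 1: Extension = 467 - 435 = 32 mm
Step 2: Elongation = (32 / 435) * 100
Step 3: Elongation = 0.073563 * 100 = 7.3563% ≈ 7.4%

7.4%


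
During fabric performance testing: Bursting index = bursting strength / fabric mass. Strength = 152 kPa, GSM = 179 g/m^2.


Formula: Bursting Index = Bursting Strength / Fabric GSM
BI = 152 kPa / 179 g/m^2
BI = 0.849 kPa/(g/m^2)

0.849 kPa/(g/m^2)


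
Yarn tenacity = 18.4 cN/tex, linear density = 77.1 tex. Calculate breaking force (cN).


Formula: Breaking force = Tenacity * Linear density
F = 18.4 cN/tex * 77.1 tex
F = 1418.64 cN

1418.64 cN


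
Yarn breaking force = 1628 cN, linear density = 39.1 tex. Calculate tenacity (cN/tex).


Formula: Tenacity = Breaking force / Linear density
Tenacity = 1628 cN / 39.1 tex
Tenacity = 41.64 cN/tex

41.64 cN/tex


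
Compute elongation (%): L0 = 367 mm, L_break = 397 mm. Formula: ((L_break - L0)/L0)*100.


Formula: Elongation (%) = ((L_break - L0) / L0) * 100
Step 1: Extension = 397 - 367 = 30 mm
Step 2: Elongation = (30 / 367) * 100
Step 3: Elongation = 0.081744 * 100 = 8.1744% ≈ 8.2%

8.2%


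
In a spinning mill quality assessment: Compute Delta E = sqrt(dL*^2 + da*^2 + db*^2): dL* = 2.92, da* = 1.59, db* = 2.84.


Formula: Delta E = sqrt(dL*^2 + da*^2 + db*^2)
Step 1: dL*^2 = 2.92^2 = 8.5264
Step 2: da*^2 = 1.59^2 = 2.5281
Step 3: db*^2 = 2.84^2 = 8.0656
Step 4: Sum = 8.5264 + 2.5281 + 8.0656 = 19.1201
Step 5: Delta E = sqrt(19.1201) = 4.37

4.37 Delta E


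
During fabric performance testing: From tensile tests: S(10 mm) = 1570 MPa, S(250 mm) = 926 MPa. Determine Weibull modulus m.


Formula: m = ln(L1/L2) / ln(S2/S1)
Step 1: ln(L1/L2) = ln(10/250) = -3.21888
Step 2: S2/S1 = 926/1570 = 0.58981
Step 3: ln(S2/S1) = ln(0.58981) = -0.52795
Step 4: m = -3.21888 / -0.52795 = 6.10

6.10 (Weibull m)


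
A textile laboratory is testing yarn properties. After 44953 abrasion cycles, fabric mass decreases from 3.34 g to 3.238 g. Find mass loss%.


Formula: Mass loss% = ((m_before - m_after) / m_before) * 100
Step 1: Mass loss = 3.34 - 3.238 = 0.102 g
Step 2: Ratio = 0.102 / 3.34 = 0.0305389
Step 3: Mass loss% = 0.0305389 * 100 = 3.05389% ≈ 3.05%

3.05%


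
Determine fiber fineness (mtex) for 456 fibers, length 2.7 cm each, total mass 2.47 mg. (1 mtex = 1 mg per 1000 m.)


Formula: fineness (mtex) = mass (mg) / total length (km) = (mass_mg / total_length_m) * 1000
Step 1: Convert fiber length: 2.7 cm = 0.027 m
Step 2: Total fiber length = 456 * 0.027 = 12.312 m
Step 3: Linear density = 2.47 mg / 12.312 m = 0.2006 mg/m
Step 4: fineness = 0.2006 * 1000 = 200.6 mtex

200.6 mtex


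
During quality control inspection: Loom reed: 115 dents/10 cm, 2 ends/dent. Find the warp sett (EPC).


Formula: EPC = (dents per 10 cm * ends per dent) / 10
Step 1: Total ends per 10 cm = 115 * 2 = 230
Step 2: EPC = 230 / 10 = 23.0 ends/cm

23.0 ends/cm


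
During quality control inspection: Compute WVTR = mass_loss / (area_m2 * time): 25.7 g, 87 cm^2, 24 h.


Formula: WVTR = mass_loss / (area * time)
Step 1: Convert area: 87 cm^2 = 0.0087 m^2
Step 2: WVTR = 25.7 g / (0.0087 m^2 * 24 h)
Step 3: WVTR = 25.7 / 0.2088 = 123.1 g/m^2/h

123.1 g/m^2/h


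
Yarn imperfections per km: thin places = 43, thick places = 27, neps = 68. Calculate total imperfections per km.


Formula: Total = thin places + thick places + neps
Total = 43 + 27 + 68
Total = 138 imperfections/km

138 imperfections/km


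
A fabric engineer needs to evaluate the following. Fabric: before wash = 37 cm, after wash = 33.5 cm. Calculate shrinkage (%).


Formula: Shrinkage% = ((L_before - L_after) / L_before) * 100
Step 1: Shrinkage = 37 - 33.5 = 3.5 cm
Step 2: Shrinkage% = (3.5 / 37) * 100
Step 3: Shrinkage% = 0.094595 * 100 = 9.4595% ≈ 9.5%

9.5%


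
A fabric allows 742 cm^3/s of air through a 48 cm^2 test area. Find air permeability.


Formula: Air Permeability = Airflow / Test Area
AP = 742 cm^3/s / 48 cm^2
AP = 15.5 cm^3/s/cm^2

15.5 cm^3/s/cm^2


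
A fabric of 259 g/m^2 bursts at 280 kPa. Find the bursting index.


Formula: Bursting Index = Bursting Strength / Fabric GSM
BI = 280 kPa / 259 g/m^2
BI = 1.081 kPa/(g/m^2)

1.081 kPa/(g/m^2)


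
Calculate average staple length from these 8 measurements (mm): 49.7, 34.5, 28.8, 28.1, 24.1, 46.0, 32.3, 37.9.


Formula: Mean = sum of lengths / count
Sum = 49.7 + 34.5 + 28.8 + 28.1 + 24.1 + 46.0 + 32.3 + 37.9
Sum = 281.4 mm
Mean = 281.4 / 8 = 35.18 mm

35.18 mm


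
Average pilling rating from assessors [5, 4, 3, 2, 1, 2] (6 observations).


Formula: Mean = sum / count
Sum = 5 + 4 + 3 + 2 + 1 + 2 = 17
Mean = 17 / 6 = 2.8

2.8


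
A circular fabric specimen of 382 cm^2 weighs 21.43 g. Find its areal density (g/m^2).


Formula: GSM = mass_g / area_m2
Step 1: Convert area: 382 cm^2 = 382 / 10000 = 0.0382 m^2
Step 2: GSM = 21.43 g / 0.0382 m^2 = 561.0 g/m^2

561.0 g/m^2


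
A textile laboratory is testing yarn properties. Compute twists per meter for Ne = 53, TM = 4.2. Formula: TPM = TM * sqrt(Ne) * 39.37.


Formula: TPM = TM * sqrt(Ne) * 39.37
Step 1: sqrt(Ne) = sqrt(53) = 7.2801
Step 2: TM * sqrt(Ne) = 4.2 * 7.2801 = 30.5764
Step 3: TPM = 30.5764 * 39.37 = 1204 twists/m

1204 twists/m


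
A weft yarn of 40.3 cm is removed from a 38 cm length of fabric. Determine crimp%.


Formula: Crimp% = ((L_yarn - L_fabric) / L_fabric) * 100
Step 1: Extension = 40.3 - 38 = 2.3 cm
Step 2: Crimp% = (2.3 / 38) * 100
Step 3: Crimp% = 0.060526 * 100 = 6.0526% ≈ 6.1%

6.1%


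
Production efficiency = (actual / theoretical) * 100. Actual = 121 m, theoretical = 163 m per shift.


Formula: Efficiency% = (Actual output / Theoretical output) * 100
Efficiency% = (121 / 163) * 100
Efficiency% = 0.742331 * 100 = 74.2331% ≈ 74.2%

74.2%


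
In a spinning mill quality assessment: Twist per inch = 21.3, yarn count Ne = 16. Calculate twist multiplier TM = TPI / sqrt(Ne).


Formula: TM = TPI / sqrt(Ne)
Step 1: sqrt(Ne) = sqrt(16) = 4
Step 2: TM = 21.3 / 4 = 5.33

5.33 TM


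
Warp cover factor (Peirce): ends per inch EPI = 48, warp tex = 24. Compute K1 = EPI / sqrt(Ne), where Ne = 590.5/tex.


Formula: K1 = EPI / sqrt(Ne), with Ne = 590.5 / tex_warp
Step 1: Ne = 590.5 / 24 = 24.604
Step 2: sqrt(Ne) = sqrt(24.604) = 4.9602
Step 3: K1 = 48 / 4.9602 = 9.7

9.7


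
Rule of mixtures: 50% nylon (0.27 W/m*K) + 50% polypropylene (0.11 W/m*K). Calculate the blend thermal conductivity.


Formula: Blend property = (fraction_A * property_A) + (fraction_B * property_B)
Step 1: Contribution A = 50/100 * 0.27 W/m*K = 0.135 W/m*K
Step 2: Contribution B = 50/100 * 0.11 W/m*K = 0.055 W/m*K
Step 3: Blend thermal conductivity = 0.135 + 0.055 = 0.19 W/m*K

0.19 W/m*K


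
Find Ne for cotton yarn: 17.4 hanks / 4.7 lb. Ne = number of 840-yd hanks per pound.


Formula: Ne = hanks / mass_lb
Substituting: Ne = 17.4 / 4.7
Ne = 3.7

3.7 Ne


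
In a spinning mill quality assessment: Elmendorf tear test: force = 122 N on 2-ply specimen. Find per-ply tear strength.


Formula: Per-ply strength = Total force / Number of plies
Per-ply = 122 N / 2
Per-ply = 61 N

61 N


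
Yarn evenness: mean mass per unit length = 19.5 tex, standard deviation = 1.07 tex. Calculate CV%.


Formula: CV% = (standard deviation / mean) * 100
Step 1: Ratio = 1.07 / 19.5 = 0.054872
Step 2: CV% = 0.054872 * 100 = 5.4872% ≈ 5.5%

5.5%


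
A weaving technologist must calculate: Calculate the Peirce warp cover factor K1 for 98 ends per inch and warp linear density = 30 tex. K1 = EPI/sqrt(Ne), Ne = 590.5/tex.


Formula: K1 = EPI / sqrt(Ne), with Ne = 590.5 / tex_warp
Step 1: Ne = 590.5 / 30 = 19.683
Step 2: sqrt(Ne) = sqrt(19.683) = 4.4366
Step 3: K1 = 98 / 4.4366 = 22.1

22.1


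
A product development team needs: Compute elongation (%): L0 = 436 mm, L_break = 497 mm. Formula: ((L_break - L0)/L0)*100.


Formula: Elongation (%) = ((L_break - L0) / L0) * 100
Step 1: Extension = 497 - 436 = 61 mm
Step 2: Elongation = (61 / 436) * 100
Step 3: Elongation = 0.139908 * 100 = 13.9908% ≈ 14.0%

14.0%
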